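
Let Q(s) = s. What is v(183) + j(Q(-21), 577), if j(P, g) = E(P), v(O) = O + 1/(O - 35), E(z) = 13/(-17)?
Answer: 458521/2516 ≈ 182.24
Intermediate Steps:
E(z) = -13/17 (E(z) = 13*(-1/17) = -13/17)
v(O) = O + 1/(-35 + O)
j(P, g) = -13/17
v(183) + j(Q(-21), 577) = (1 + 183² - 35*183)/(-35 + 183) - 13/17 = (1 + 33489 - 6405)/148 - 13/17 = (1/148)*27085 - 13/17 = 27085/148 - 13/17 = 458521/2516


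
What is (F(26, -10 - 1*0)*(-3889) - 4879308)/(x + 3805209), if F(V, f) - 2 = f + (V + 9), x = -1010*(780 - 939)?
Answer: -1661437/1321933 ≈ -1.2568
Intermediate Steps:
x = 160590 (x = -1010*(-159) = 160590)
F(V, f) = 11 + V + f (F(V, f) = 2 + (f + (V + 9)) = 2 + (f + (9 + V)) = 2 + (9 + V + f) = 11 + V + f)
(F(26, -10 - 1*0)*(-3889) - 4879308)/(x + 3805209) = ((11 + 26 + (-10 - 1*0))*(-3889) - 4879308)/(160590 + 3805209) = ((11 + 26 + (-10 + 0))*(-3889) - 4879308)/3965799 = ((11 + 26 - 10)*(-3889) - 4879308)*(1/3965799) = (27*(-3889) - 4879308)*(1/3965799) = (-105003 - 4879308)*(1/3965799) = -4984311*1/3965799 = -1661437/1321933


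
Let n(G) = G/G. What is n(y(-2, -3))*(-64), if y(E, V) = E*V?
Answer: -64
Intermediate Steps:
n(G) = 1
n(y(-2, -3))*(-64) = 1*(-64) = -64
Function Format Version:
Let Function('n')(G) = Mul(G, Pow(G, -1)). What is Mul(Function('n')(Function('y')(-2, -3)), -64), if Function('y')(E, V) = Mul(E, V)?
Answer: -64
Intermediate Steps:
Function('n')(G) = 1
Mul(Function('n')(Function('y')(-2, -3)), -64) = Mul(1, -64) = -64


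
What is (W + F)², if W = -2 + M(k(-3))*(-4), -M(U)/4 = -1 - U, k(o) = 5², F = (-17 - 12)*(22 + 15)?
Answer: 2223081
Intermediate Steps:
F = -1073 (F = -29*37 = -1073)
k(o) = 25
M(U) = 4 + 4*U (M(U) = -4*(-1 - U) = 4 + 4*U)
W = -418 (W = -2 + (4 + 4*25)*(-4) = -2 + (4 + 100)*(-4) = -2 + 104*(-4) = -2 - 416 = -418)
(W + F)² = (-418 - 1073)² = (-1491)² = 2223081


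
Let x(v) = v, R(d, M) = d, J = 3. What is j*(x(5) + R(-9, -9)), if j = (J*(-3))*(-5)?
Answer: -180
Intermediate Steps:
j = 45 (j = (3*(-3))*(-5) = -9*(-5) = 45)
j*(x(5) + R(-9, -9)) = 45*(5 - 9) = 45*(-4) = -180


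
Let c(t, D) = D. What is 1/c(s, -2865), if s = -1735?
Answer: -1/2865 ≈ -0.00034904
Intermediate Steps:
1/c(s, -2865) = 1/(-2865) = -1/2865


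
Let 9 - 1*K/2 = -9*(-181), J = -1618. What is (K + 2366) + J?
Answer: -2492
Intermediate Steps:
K = -3240 (K = 18 - (-18)*(-181) = 18 - 2*1629 = 18 - 3258 = -3240)
(K + 2366) + J = (-3240 + 2366) - 1618 = -874 - 1618 = -2492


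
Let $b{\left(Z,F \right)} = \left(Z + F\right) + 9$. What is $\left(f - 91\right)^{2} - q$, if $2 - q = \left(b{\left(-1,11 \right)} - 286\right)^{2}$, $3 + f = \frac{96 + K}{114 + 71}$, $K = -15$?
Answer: $\frac{2739399056}{34225} \approx 80041.0$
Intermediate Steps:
$f = - \frac{474}{185}$ ($f = -3 + \frac{96 - 15}{114 + 71} = -3 + \frac{81}{185} = - \frac{474}{185} \approx -2.5622$)
$b{\left(Z,F \right)} = 9 + F + Z$ ($b{\left(Z,F \right)} = \left(F + Z\right) + 9 = 9 + F + Z$)
$q = -71287$ ($q = 2 - \left(\left(9 + 11 - 1\right) - 286\right)^{2} = 2 - \left(19 - 286\right)^{2} = 2 - \left(-267\right)^{2} = 2 - 71289 = -71287$)
$\left(f - 91\right)^{2} - q = \left(- \frac{474}{185} - 91\right)^{2} - -71287 = \left(- \frac{17309}{185}\right)^{2} + 71287 = \frac{299601481}{34225} + 71287 = \frac{2739399056}{34225}$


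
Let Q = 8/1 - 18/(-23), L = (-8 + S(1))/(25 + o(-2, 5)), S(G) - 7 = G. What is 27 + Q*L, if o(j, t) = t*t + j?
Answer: 27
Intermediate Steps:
S(G) = 7 + G
o(j, t) = j + t² (o(j, t) = t² + j = j + t²)
L = 0 (L = (-8 + (7 + 1))/(25 + (-2 + 5²)) = (-8 + 8)/(25 + (-2 + 25)) = 0/(25 + 23) = 0/48 = 0*(1/48) = 0)
Q = 202/23 (Q = 8*1 - 18*(-1/23) = 8 + 18/23 = 202/23 ≈ 8.7826)
27 + Q*L = 27 + (202/23)*0 = 27 + 0 = 27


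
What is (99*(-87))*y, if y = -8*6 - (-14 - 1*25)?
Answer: 77517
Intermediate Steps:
y = -9 (y = -48 - (-14 - 25) = -48 - 1*(-39) = -48 + 39 = -9)
(99*(-87))*y = (99*(-87))*(-9) = -8613*(-9) = 77517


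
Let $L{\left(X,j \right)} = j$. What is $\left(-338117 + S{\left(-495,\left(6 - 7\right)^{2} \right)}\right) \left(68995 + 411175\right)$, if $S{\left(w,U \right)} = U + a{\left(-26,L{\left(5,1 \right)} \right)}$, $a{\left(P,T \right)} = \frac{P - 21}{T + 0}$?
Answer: $-162375727710$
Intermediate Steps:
$a{\left(P,T \right)} = \frac{-21 + P}{T}$
$S{\left(w,U \right)} = -47 + U$ ($S{\left(w,U \right)} = U + \frac{-21 - 26}{1} = U + 1 \left(-47\right) = U - 47 = -47 + U$)
$\left(-338117 + S{\left(-495,\left(6 - 7\right)^{2} \right)}\right) \left(68995 + 411175\right) = \left(-338117 - \left(47 - \left(6 - 7\right)^{2}\right)\right) \left(68995 + 411175\right) = \left(-338117 - \left(47 - \left(-1\right)^{2}\right)\right) 480170 = \left(-338117 + \left(-47 + 1\right)\right) 480170 = \left(-338117 - 46\right) 480170 = \left(-338163\right) 480170 = -162375727710$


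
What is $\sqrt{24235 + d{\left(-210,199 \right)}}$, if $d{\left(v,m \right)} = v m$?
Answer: $i \sqrt{17555} \approx 132.5 i$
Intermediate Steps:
$d{\left(v,m \right)} = m v$
$\sqrt{24235 + d{\left(-210,199 \right)}} = \sqrt{24235 + 199 \left(-210\right)} = \sqrt{24235 - 41790} = \sqrt{-17555} = i \sqrt{17555}$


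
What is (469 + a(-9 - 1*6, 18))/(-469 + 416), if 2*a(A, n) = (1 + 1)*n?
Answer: -487/53 ≈ -9.1887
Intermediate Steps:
a(A, n) = n (a(A, n) = ((1 + 1)*n)/2 = (2*n)/2 = n)
(469 + a(-9 - 1*6, 18))/(-469 + 416) = (469 + 18)/(-469 + 416) = 487/(-53) = -1/53*487 = -487/53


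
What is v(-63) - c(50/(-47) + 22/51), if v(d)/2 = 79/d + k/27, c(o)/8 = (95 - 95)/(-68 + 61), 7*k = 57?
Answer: -40/21 ≈ -1.9048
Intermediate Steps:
k = 57/7 (k = (⅐)*57 = 57/7 ≈ 8.1429)
c(o) = 0 (c(o) = 8*((95 - 95)/(-68 + 61)) = 8*(0/(-7)) = 8*(0*(-⅐)) = 8*0 = 0)
v(d) = 38/63 + 158/d (v(d) = 2*(79/d + (57/7)/27) = 2*(79/d + (57/7)*(1/27)) = 2*(79/d + 19/63) = 2*(19/63 + 79/d) = 38/63 + 158/d)
v(-63) - c(50/(-47) + 22/51) = (38/63 + 158/(-63)) - 1*0 = (38/63 + 158*(-1/63)) + 0 = (38/63 - 158/63) + 0 = -40/21 + 0 = -40/21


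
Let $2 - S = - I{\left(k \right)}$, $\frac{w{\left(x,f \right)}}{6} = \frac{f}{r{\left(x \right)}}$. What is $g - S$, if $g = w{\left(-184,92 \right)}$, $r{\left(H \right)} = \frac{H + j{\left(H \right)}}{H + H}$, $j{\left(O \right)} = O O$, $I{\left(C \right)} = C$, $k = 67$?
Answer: $- \frac{4577}{61} \approx -75.033$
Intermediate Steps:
$j{\left(O \right)} = O^{2}$
$r{\left(H \right)} = \frac{H + H^{2}}{2 H}$ ($r{\left(H \right)} = \frac{H + H^{2}}{H + H} = \frac{H + H^{2}}{2 H}$)
$w{\left(x,f \right)} = \frac{6 f}{\frac{1}{2} + \frac{x}{2}}$ ($w{\left(x,f \right)} = 6 \frac{f}{\frac{1}{2} + \frac{x}{2}} = \frac{6 f}{\frac{1}{2} + \frac{x}{2}}$)
$S = 69$ ($S = 2 - \left(-1\right) 67 = 2 - -67 = 2 + 67 = 69$)
$g = - \frac{368}{61}$ ($g = 12 \cdot 92 \frac{1}{1 - 184} = 12 \cdot 92 \frac{1}{-183} = 12 \cdot 92 \left(- \frac{1}{183}\right) = - \frac{368}{61} \approx -6.0328$)
$g - S = - \frac{368}{61} - 69 = - \frac{4577}{61}$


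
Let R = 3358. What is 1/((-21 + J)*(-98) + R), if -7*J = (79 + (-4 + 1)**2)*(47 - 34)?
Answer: 1/21432 ≈ 4.6659e-5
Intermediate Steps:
J = -1144/7 (J = -(79 + (-4 + 1)**2)*(47 - 34)/7 = -(79 + (-3)**2)*13/7 = -(79 + 9)*13/7 = -88*13/7 = -1/7*1144 = -1144/7 ≈ -163.43)
1/((-21 + J)*(-98) + R) = 1/((-21 - 1144/7)*(-98) + 3358) = 1/(-1291/7*(-98) + 3358) = 1/(18074 + 3358) = 1/21432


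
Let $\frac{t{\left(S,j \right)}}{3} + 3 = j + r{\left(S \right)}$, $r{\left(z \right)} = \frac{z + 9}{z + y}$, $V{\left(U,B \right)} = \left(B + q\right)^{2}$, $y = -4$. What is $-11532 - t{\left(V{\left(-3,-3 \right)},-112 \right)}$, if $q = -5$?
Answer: $- \frac{223813}{20} \approx -11191.0$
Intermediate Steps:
$V{\left(U,B \right)} = \left(-5 + B\right)^{2}$ ($V{\left(U,B \right)} = \left(B - 5\right)^{2} = \left(-5 + B\right)^{2}$)
$r{\left(z \right)} = \frac{9 + z}{-4 + z}$ ($r{\left(z \right)} = \frac{z + 9}{z - 4} = \frac{9 + z}{-4 + z}$)
$t{\left(S,j \right)} = -9 + 3 j + \frac{3 \left(9 + S\right)}{-4 + S}$ ($t{\left(S,j \right)} = -9 + 3 \left(j + \frac{9 + S}{-4 + S}\right) = -9 + \left(3 j + \frac{3 \left(9 + S\right)}{-4 + S}\right) = -9 + 3 j + \frac{3 \left(9 + S\right)}{-4 + S}$)
$-11532 - t{\left(V{\left(-3,-3 \right)},-112 \right)} = -11532 - \frac{3 \left(9 + \left(-5 - 3\right)^{2} + \left(-4 + \left(-5 - 3\right)^{2}\right) \left(-3 - 112\right)\right)}{-4 + \left(-5 - 3\right)^{2}} = -11532 - \frac{3 \left(9 + \left(-8\right)^{2} + \left(-4 + \left(-8\right)^{2}\right) \left(-115\right)\right)}{-4 + \left(-8\right)^{2}} = -11532 - \frac{3 \left(9 + 64 + \left(-4 + 64\right) \left(-115\right)\right)}{-4 + 64} = -11532 - \frac{3 \left(9 + 64 + 60 \left(-115\right)\right)}{60} = -11532 - 3 \cdot \frac{1}{60} \left(9 + 64 - 6900\right) = -11532 - 3 \cdot \frac{1}{60} \left(-6827\right) = -11532 - - \frac{6827}{20} = -11532 + \frac{6827}{20} = - \frac{223813}{20}$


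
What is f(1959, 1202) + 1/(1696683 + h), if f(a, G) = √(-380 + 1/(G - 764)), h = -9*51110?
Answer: 1/1236693 + I*√72900282/438 ≈ 8.0861e-7 + 19.494*I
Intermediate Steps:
h = -459990
f(a, G) = √(-380 + 1/(-764 + G))
f(1959, 1202) + 1/(1696683 + h) = √((290321 - 380*1202)/(-764 + 1202)) + 1/(1696683 - 459990) = √((290321 - 456760)/438) + 1/1236693 = √((1/438)*(-166439)) + 1/1236693 = √(-166439/438) + 1/1236693 = I*√72900282/438 + 1/1236693 = 1/1236693 + I*√72900282/438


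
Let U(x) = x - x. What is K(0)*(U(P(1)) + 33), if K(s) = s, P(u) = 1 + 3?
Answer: 0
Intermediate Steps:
P(u) = 4
U(x) = 0
K(0)*(U(P(1)) + 33) = 0*(0 + 33) = 0*33 = 0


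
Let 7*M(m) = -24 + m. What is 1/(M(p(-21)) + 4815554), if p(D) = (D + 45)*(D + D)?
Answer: 7/33707846 ≈ 2.0767e-7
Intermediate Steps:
p(D) = 2*D*(45 + D) (p(D) = (45 + D)*(2*D) = 2*D*(45 + D))
M(m) = -24/7 + m/7 (M(m) = (-24 + m)/7 = -24/7 + m/7)
1/(M(p(-21)) + 4815554) = 1/((-24/7 + (2*(-21)*(45 - 21))/7) + 4815554) = 1/((-24/7 + (2*(-21)*24)/7) + 4815554) = 1/((-24/7 + (1/7)*(-1008)) + 4815554) = 1/((-24/7 - 144) + 4815554) = 1/(-1032/7 + 4815554) = 1/(33707846/7) = 7/33707846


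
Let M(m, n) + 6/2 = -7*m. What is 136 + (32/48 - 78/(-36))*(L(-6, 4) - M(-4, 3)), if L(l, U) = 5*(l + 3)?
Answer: 68/3 ≈ 22.667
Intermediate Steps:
L(l, U) = 15 + 5*l (L(l, U) = 5*(3 + l) = 15 + 5*l)
M(m, n) = -3 - 7*m
136 + (32/48 - 78/(-36))*(L(-6, 4) - M(-4, 3)) = 136 + (32/48 - 78/(-36))*((15 + 5*(-6)) - (-3 - 7*(-4))) = 136 + (32*(1/48) - 78*(-1/36))*((15 - 30) - (-3 + 28)) = 136 + (⅔ + 13/6)*(-15 - 1*25) = 136 + 17*(-15 - 25)/6 = 136 + (17/6)*(-40) = 136 - 340/3 = 68/3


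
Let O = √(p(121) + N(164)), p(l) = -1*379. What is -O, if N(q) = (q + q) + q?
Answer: -√113 ≈ -10.630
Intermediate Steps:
N(q) = 3*q (N(q) = 2*q + q = 3*q)
p(l) = -379
O = √113 (O = √(-379 + 3*164) = √(-379 + 492) = √113 ≈ 10.630)
-O = -√113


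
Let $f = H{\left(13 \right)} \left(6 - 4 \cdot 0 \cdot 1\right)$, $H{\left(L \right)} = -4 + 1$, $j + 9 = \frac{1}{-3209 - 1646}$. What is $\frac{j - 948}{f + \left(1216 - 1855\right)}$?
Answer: $\frac{4646236}{3189735} \approx 1.4566$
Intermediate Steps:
$j = - \frac{43696}{4855}$ ($j = -9 + \frac{1}{-3209 - 1646} = -9 + \frac{1}{-4855} = -9 - \frac{1}{4855} = - \frac{43696}{4855} \approx -9.0002$)
$H{\left(L \right)} = -3$
$f = -18$ ($f = - 3 \left(6 - 4 \cdot 0 \cdot 1\right) = - 3 \left(6 - 0 \cdot 1\right) = - 3 \left(6 - 0\right) = - 3 \left(6 + 0\right) = \left(-3\right) 6 = -18$)
$\frac{j - 948}{f + \left(1216 - 1855\right)} = \frac{- \frac{43696}{4855} - 948}{-18 + \left(1216 - 1855\right)} = - \frac{4646236}{4855 \left(-18 + \left(1216 - 1855\right)\right)} = - \frac{4646236}{4855 \left(-18 - 639\right)} = - \frac{4646236}{4855 \left(-657\right)} = \left(- \frac{4646236}{4855}\right) \left(- \frac{1}{657}\right) = \frac{4646236}{3189735}$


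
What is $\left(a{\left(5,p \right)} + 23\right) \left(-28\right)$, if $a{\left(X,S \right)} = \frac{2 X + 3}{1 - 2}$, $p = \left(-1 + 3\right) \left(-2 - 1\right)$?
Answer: $-280$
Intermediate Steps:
$p = -6$ ($p = 2 \left(-3\right) = -6$)
$a{\left(X,S \right)} = -3 - 2 X$ ($a{\left(X,S \right)} = \frac{3 + 2 X}{-1} = \left(3 + 2 X\right) \left(-1\right) = -3 - 2 X$)
$\left(a{\left(5,p \right)} + 23\right) \left(-28\right) = \left(\left(-3 - 10\right) + 23\right) \left(-28\right) = \left(-13 + 23\right) \left(-28\right) = 10 \left(-28\right) = -280$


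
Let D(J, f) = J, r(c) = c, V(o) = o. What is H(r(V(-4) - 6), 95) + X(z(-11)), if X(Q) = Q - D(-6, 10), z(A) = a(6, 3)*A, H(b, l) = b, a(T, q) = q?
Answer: -37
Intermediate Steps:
z(A) = 3*A
X(Q) = 6 + Q (X(Q) = Q - 1*(-6) = Q + 6 = 6 + Q)
H(r(V(-4) - 6), 95) + X(z(-11)) = (-4 - 6) + (6 + 3*(-11)) = -10 + (6 - 33) = -10 - 27 = -37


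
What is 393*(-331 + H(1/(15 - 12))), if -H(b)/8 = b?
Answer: -131131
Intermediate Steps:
H(b) = -8*b
393*(-331 + H(1/(15 - 12))) = 393*(-331 - 8/(15 - 12)) = 393*(-331 - 8/3) = 393*(-1001/3) = -131131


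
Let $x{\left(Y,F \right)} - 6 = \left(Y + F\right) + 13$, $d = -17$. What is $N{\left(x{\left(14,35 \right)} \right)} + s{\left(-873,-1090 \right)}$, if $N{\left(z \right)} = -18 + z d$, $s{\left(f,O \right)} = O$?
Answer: $-2264$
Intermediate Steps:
$x{\left(Y,F \right)} = 19 + F + Y$ ($x{\left(Y,F \right)} = 6 + \left(\left(Y + F\right) + 13\right) = 6 + \left(\left(F + Y\right) + 13\right) = 6 + \left(13 + F + Y\right) = 19 + F + Y$)
$N{\left(z \right)} = -18 - 17 z$ ($N{\left(z \right)} = -18 + z \left(-17\right) = -18 - 17 z$)
$N{\left(x{\left(14,35 \right)} \right)} + s{\left(-873,-1090 \right)} = \left(-18 - 17 \left(19 + 35 + 14\right)\right) - 1090 = \left(-18 - 1156\right) - 1090 = -1174 - 1090 = -2264$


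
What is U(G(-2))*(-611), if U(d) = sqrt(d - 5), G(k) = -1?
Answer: -611*I*sqrt(6) ≈ -1496.6*I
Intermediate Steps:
U(d) = sqrt(-5 + d)
U(G(-2))*(-611) = sqrt(-5 - 1)*(-611) = sqrt(-6)*(-611) = (I*sqrt(6))*(-611) = -611*I*sqrt(6)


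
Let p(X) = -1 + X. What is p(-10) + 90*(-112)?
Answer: -10091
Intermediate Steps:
p(-10) + 90*(-112) = (-1 - 10) + 90*(-112) = -11 - 10080 = -10091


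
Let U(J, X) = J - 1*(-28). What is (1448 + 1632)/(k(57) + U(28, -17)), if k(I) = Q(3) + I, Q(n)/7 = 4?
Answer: 3080/141 ≈ 21.844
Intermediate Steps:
Q(n) = 28 (Q(n) = 7*4 = 28)
U(J, X) = 28 + J (U(J, X) = J + 28 = 28 + J)
k(I) = 28 + I
(1448 + 1632)/(k(57) + U(28, -17)) = (1448 + 1632)/((28 + 57) + (28 + 28)) = 3080/(85 + 56) = 3080/141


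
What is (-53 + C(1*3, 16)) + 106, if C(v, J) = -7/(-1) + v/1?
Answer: 63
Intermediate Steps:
C(v, J) = 7 + v (C(v, J) = -7*(-1) + v*1 = 7 + v)
(-53 + C(1*3, 16)) + 106 = (-53 + (7 + 1*3)) + 106 = (-53 + (7 + 3)) + 106 = (-53 + 10) + 106 = -43 + 106 = 63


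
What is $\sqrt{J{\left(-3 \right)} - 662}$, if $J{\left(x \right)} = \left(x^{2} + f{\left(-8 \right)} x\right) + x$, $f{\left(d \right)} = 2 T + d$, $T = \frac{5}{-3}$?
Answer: $i \sqrt{622} \approx 24.94 i$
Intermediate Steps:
$T = - \frac{5}{3}$ ($T = 5 \left(- \frac{1}{3}\right) = - \frac{5}{3} \approx -1.6667$)
$f{\left(d \right)} = - \frac{10}{3} + d$ ($f{\left(d \right)} = 2 \left(- \frac{5}{3}\right) + d = - \frac{10}{3} + d$)
$J{\left(x \right)} = x^{2} - \frac{31 x}{3}$ ($J{\left(x \right)} = \left(x^{2} + \left(- \frac{10}{3} - 8\right) x\right) + x = \left(x^{2} - \frac{34 x}{3}\right) + x = x^{2} - \frac{31 x}{3}$)
$\sqrt{J{\left(-3 \right)} - 662} = \sqrt{\frac{1}{3} \left(-3\right) \left(-31 + 3 \left(-3\right)\right) - 662} = \sqrt{\frac{1}{3} \left(-3\right) \left(-31 - 9\right) - 662} = \sqrt{\frac{1}{3} \left(-3\right) \left(-40\right) - 662} = \sqrt{40 - 662} = \sqrt{-622} = i \sqrt{622}$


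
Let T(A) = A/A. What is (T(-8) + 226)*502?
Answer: 113954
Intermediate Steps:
T(A) = 1
(T(-8) + 226)*502 = (1 + 226)*502 = 227*502 = 113954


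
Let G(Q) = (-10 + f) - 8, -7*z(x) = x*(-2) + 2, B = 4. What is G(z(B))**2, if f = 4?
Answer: 196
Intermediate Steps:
z(x) = -2/7 + 2*x/7 (z(x) = -(x*(-2) + 2)/7 = -(-2*x + 2)/7 = -(2 - 2*x)/7 = -2/7 + 2*x/7)
G(Q) = -14 (G(Q) = (-10 + 4) - 8 = -6 - 8 = -14)
G(z(B))**2 = (-14)**2 = 196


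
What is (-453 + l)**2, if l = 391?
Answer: 3844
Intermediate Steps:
(-453 + l)**2 = (-453 + 391)**2 = (-62)**2 = 3844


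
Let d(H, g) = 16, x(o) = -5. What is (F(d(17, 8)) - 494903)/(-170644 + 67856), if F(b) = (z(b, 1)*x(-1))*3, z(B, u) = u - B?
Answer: 247339/51394 ≈ 4.8126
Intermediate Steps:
F(b) = -15 + 15*b (F(b) = ((1 - b)*(-5))*3 = (-5 + 5*b)*3 = -15 + 15*b)
(F(d(17, 8)) - 494903)/(-170644 + 67856) = ((-15 + 15*16) - 494903)/(-170644 + 67856) = ((-15 + 240) - 494903)/(-102788) = (225 - 494903)*(-1/102788) = -494678*(-1/102788) = 247339/51394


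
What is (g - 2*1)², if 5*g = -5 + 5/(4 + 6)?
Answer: 841/100 ≈ 8.4100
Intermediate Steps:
g = -9/10 (g = (-5 + 5/(4 + 6))/5 = (-5 + 5/10)/5 = (-5 + (⅒)*5)/5 = (-5 + ½)/5 = (⅕)*(-9/2) = -9/10 ≈ -0.90000)
(g - 2*1)² = (-9/10 - 2*1)² = (-9/10 - 2)² = (-29/10)² = 841/100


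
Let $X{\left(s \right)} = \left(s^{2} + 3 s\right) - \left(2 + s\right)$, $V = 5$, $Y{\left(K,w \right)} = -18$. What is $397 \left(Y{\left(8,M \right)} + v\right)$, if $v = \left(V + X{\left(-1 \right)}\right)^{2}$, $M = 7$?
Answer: $-5558$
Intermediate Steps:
$X{\left(s \right)} = -2 + s^{2} + 2 s$
$v = 4$ ($v = \left(5 + \left(-2 + \left(-1\right)^{2} + 2 \left(-1\right)\right)\right)^{2} = \left(5 - 3\right)^{2} = 2^{2} = 4$)
$397 \left(Y{\left(8,M \right)} + v\right) = 397 \left(-18 + 4\right) = 397 \left(-14\right) = -5558$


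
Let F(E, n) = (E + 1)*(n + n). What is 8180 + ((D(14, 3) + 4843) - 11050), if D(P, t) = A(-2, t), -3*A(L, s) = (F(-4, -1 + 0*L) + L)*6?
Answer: 1965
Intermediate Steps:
F(E, n) = 2*n*(1 + E) (F(E, n) = (1 + E)*(2*n) = 2*n*(1 + E))
A(L, s) = -12 - 2*L (A(L, s) = -(2*(-1 + 0*L)*(1 - 4) + L)*6/3 = -(2*(-1 + 0)*(-3) + L)*6/3 = -(2*(-1)*(-3) + L)*6/3 = -(6 + L)*6/3 = -(36 + 6*L)/3 = -12 - 2*L)
D(P, t) = -8 (D(P, t) = -12 - 2*(-2) = -12 + 4 = -8)
8180 + ((D(14, 3) + 4843) - 11050) = 8180 + ((-8 + 4843) - 11050) = 8180 + (4835 - 11050) = 8180 - 6215 = 1965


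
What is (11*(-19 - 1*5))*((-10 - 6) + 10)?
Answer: 1584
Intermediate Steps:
(11*(-19 - 1*5))*((-10 - 6) + 10) = (11*(-19 - 5))*(-16 + 10) = (11*(-24))*(-6) = -264*(-6) = 1584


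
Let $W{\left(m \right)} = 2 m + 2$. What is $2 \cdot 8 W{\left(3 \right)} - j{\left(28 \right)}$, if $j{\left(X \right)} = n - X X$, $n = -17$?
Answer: $929$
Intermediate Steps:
$W{\left(m \right)} = 2 + 2 m$
$j{\left(X \right)} = -17 - X^{2}$ ($j{\left(X \right)} = -17 - X X = -17 - X^{2}$)
$2 \cdot 8 W{\left(3 \right)} - j{\left(28 \right)} = 2 \cdot 8 \left(2 + 2 \cdot 3\right) - \left(-17 - 28^{2}\right) = 16 \left(2 + 6\right) - \left(-17 - 784\right) = 16 \cdot 8 - \left(-17 - 784\right) = 128 - -801 = 128 + 801 = 929$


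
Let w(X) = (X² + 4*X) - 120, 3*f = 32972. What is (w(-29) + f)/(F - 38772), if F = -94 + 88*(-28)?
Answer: -34787/123990 ≈ -0.28056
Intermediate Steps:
f = 32972/3 (f = (⅓)*32972 = 32972/3 ≈ 10991.)
w(X) = -120 + X² + 4*X
F = -2558 (F = -94 - 2464 = -2558)
(w(-29) + f)/(F - 38772) = ((-120 + (-29)² + 4*(-29)) + 32972/3)/(-2558 - 38772) = ((-120 + 841 - 116) + 32972/3)/(-41330) = (605 + 32972/3)*(-1/41330) = (34787/3)*(-1/41330) = -34787/123990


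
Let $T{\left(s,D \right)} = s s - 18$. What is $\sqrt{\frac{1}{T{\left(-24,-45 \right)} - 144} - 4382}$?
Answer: $\frac{i \sqrt{83450762}}{138} \approx 66.197 i$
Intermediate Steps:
$T{\left(s,D \right)} = -18 + s^{2}$ ($T{\left(s,D \right)} = s^{2} - 18 = -18 + s^{2}$)
$\sqrt{\frac{1}{T{\left(-24,-45 \right)} - 144} - 4382} = \sqrt{\frac{1}{\left(-18 + \left(-24\right)^{2}\right) - 144} - 4382} = \sqrt{\frac{1}{\left(-18 + 576\right) - 144} - 4382} = \sqrt{\frac{1}{558 - 144} - 4382} = \sqrt{\frac{1}{414} - 4382} = \sqrt{- \frac{1814147}{414}} = \frac{i \sqrt{83450762}}{138}$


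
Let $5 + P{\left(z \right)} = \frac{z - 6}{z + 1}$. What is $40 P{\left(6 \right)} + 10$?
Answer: $-190$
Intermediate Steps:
$P{\left(z \right)} = -5 + \frac{-6 + z}{1 + z}$ ($P{\left(z \right)} = -5 + \frac{z - 6}{z + 1} = -5 + \frac{-6 + z}{1 + z}$)
$40 P{\left(6 \right)} + 10 = 40 \frac{-11 - 24}{1 + 6} + 10 = 40 \frac{-11 - 24}{7} + 10 = 40 \cdot \frac{1}{7} \left(-35\right) + 10 = 40 \left(-5\right) + 10 = -200 + 10 = -190$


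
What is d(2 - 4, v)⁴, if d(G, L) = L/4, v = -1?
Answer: 1/256 ≈ 0.0039063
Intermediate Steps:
d(G, L) = L/4 (d(G, L) = L*(¼) = L/4)
d(2 - 4, v)⁴ = ((¼)*(-1))⁴ = (-¼)⁴ = 1/256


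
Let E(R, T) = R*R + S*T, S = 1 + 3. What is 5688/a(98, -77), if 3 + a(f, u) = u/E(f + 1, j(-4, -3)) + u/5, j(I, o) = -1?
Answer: -278626680/901709 ≈ -309.00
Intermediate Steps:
S = 4
E(R, T) = R² + 4*T (E(R, T) = R*R + 4*T = R² + 4*T)
a(f, u) = -3 + u/5 + u/(-4 + (1 + f)²) (a(f, u) = -3 + (u/((f + 1)² + 4*(-1)) + u/5) = -3 + (u/((1 + f)² - 4) + u*(⅕)) = -3 + (u/(-4 + (1 + f)²) + u/5) = -3 + (u/5 + u/(-4 + (1 + f)²)) = -3 + u/5 + u/(-4 + (1 + f)²))
5688/a(98, -77) = 5688/(((-77 + (-15 - 77)*(-4 + (1 + 98)²)/5)/(-4 + (1 + 98)²))) = 5688/(((-77 + (⅕)*(-92)*(-4 + 99²))/(-4 + 99²))) = 5688/(((-77 + (⅕)*(-92)*(-4 + 9801))/(-4 + 9801))) = 5688/(((-77 + (⅕)*(-92)*9797)/9797)) = 5688/(((-77 - 901324/5)/9797)) = 5688/(((1/9797)*(-901709/5))) = 5688/(-901709/48985) = 5688*(-48985/901709) = -278626680/901709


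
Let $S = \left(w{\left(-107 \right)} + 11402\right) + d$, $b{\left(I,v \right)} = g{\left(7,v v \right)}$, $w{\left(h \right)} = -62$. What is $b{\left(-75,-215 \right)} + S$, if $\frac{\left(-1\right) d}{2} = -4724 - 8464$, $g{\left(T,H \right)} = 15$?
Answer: $37731$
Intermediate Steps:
$b{\left(I,v \right)} = 15$
$d = 26376$ ($d = - 2 \left(-4724 - 8464\right) = \left(-2\right) \left(-13188\right) = 26376$)
$S = 37716$ ($S = \left(-62 + 11402\right) + 26376 = 11340 + 26376 = 37716$)
$b{\left(-75,-215 \right)} + S = 15 + 37716 = 37731$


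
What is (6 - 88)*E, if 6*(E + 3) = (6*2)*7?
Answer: -902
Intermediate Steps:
E = 11 (E = -3 + ((6*2)*7)/6 = -3 + (12*7)/6 = -3 + (⅙)*84 = -3 + 14 = 11)
(6 - 88)*E = (6 - 88)*11 = -82*11 = -902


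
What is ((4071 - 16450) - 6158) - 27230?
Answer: -45767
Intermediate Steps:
((4071 - 16450) - 6158) - 27230 = (-12379 - 6158) - 27230 = -18537 - 27230 = -45767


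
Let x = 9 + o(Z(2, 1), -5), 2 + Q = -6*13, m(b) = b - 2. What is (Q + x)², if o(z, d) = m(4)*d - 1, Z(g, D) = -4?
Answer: 6724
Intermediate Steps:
m(b) = -2 + b
o(z, d) = -1 + 2*d (o(z, d) = (-2 + 4)*d - 1 = 2*d - 1 = -1 + 2*d)
Q = -80 (Q = -2 - 6*13 = -2 - 78 = -80)
x = -2 (x = 9 + (-1 + 2*(-5)) = 9 + (-1 - 10) = 9 - 11 = -2)
(Q + x)² = (-80 - 2)² = (-82)² = 6724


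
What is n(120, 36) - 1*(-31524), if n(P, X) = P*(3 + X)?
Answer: 36204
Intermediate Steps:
n(120, 36) - 1*(-31524) = 120*(3 + 36) - 1*(-31524) = 120*39 + 31524 = 4680 + 31524 = 36204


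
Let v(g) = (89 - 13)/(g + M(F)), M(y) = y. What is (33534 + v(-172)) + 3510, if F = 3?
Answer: 6260360/169 ≈ 37044.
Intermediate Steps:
v(g) = 76/(3 + g) (v(g) = (89 - 13)/(g + 3) = 76/(3 + g))
(33534 + v(-172)) + 3510 = (33534 + 76/(3 - 172)) + 3510 = (33534 + 76/(-169)) + 3510 = (33534 + 76*(-1/169)) + 3510 = (33534 - 76/169) + 3510 = 5667170/169 + 3510 = 6260360/169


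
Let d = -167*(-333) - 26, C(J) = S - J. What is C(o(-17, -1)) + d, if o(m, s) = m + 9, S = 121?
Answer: 55714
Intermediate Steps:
o(m, s) = 9 + m
C(J) = 121 - J
d = 55585 (d = 55611 - 26 = 55585)
C(o(-17, -1)) + d = (121 - (9 - 17)) + 55585 = (121 - 1*(-8)) + 55585 = (121 + 8) + 55585 = 129 + 55585 = 55714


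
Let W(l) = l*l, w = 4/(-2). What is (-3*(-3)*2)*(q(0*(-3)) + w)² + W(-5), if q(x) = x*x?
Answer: 97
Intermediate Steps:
w = -2 (w = 4*(-½) = -2)
q(x) = x²
W(l) = l²
(-3*(-3)*2)*(q(0*(-3)) + w)² + W(-5) = (-3*(-3)*2)*((0*(-3))² - 2)² + (-5)² = (9*2)*(0² - 2)² + 25 = 18*(0 - 2)² + 25 = 18*(-2)² + 25 = 18*4 + 25 = 72 + 25 = 97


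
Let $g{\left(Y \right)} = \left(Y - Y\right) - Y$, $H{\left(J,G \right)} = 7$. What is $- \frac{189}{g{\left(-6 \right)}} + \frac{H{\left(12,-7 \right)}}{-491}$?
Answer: $- \frac{30947}{982} \approx -31.514$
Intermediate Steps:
$g{\left(Y \right)} = - Y$ ($g{\left(Y \right)} = 0 - Y = - Y$)
$- \frac{189}{g{\left(-6 \right)}} + \frac{H{\left(12,-7 \right)}}{-491} = - \frac{189}{\left(-1\right) \left(-6\right)} + \frac{7}{-491} = - \frac{189}{6} + 7 \left(- \frac{1}{491}\right) = \left(-189\right) \frac{1}{6} - \frac{7}{491} = - \frac{63}{2} - \frac{7}{491} = - \frac{30947}{982}$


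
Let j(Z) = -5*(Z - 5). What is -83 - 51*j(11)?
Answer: 1447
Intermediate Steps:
j(Z) = 25 - 5*Z (j(Z) = -5*(-5 + Z) = 25 - 5*Z)
-83 - 51*j(11) = -83 - 51*(25 - 5*11) = -83 - 51*(25 - 55) = -83 - 51*(-30) = -83 + 1530 = 1447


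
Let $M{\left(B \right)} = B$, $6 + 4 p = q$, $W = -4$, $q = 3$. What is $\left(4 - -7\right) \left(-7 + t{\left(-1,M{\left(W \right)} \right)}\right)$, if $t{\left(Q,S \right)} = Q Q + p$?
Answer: $- \frac{297}{4} \approx -74.25$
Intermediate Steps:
$p = - \frac{3}{4}$ ($p = - \frac{3}{2} + \frac{1}{4} \cdot 3 = - \frac{3}{2} + \frac{3}{4} = - \frac{3}{4} \approx -0.75$)
$t{\left(Q,S \right)} = - \frac{3}{4} + Q^{2}$ ($t{\left(Q,S \right)} = Q Q - \frac{3}{4} = Q^{2} - \frac{3}{4} = - \frac{3}{4} + Q^{2}$)
$\left(4 - -7\right) \left(-7 + t{\left(-1,M{\left(W \right)} \right)}\right) = \left(4 - -7\right) \left(-7 - \left(\frac{3}{4} - \left(-1\right)^{2}\right)\right) = \left(4 + 7\right) \left(-7 + \left(- \frac{3}{4} + 1\right)\right) = 11 \left(-7 + \frac{1}{4}\right) = 11 \left(- \frac{27}{4}\right) = - \frac{297}{4}$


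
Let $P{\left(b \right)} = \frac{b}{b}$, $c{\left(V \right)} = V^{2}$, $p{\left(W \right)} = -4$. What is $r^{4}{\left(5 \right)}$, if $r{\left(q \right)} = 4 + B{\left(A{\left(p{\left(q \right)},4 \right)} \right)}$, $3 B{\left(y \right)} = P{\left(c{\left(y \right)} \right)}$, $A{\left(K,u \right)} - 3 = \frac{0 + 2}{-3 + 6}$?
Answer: $\frac{28561}{81} \approx 352.6$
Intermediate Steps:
$A{\left(K,u \right)} = \frac{11}{3}$ ($A{\left(K,u \right)} = 3 + \frac{0 + 2}{-3 + 6} = 3 + \frac{2}{3} = \frac{11}{3}$)
$P{\left(b \right)} = 1$
$B{\left(y \right)} = \frac{1}{3}$ ($B{\left(y \right)} = \frac{1}{3} \cdot 1 = \frac{1}{3}$)
$r{\left(q \right)} = \frac{13}{3}$ ($r{\left(q \right)} = 4 + \frac{1}{3} = \frac{13}{3}$)
$r^{4}{\left(5 \right)} = \left(\frac{13}{3}\right)^{4} = \frac{28561}{81}$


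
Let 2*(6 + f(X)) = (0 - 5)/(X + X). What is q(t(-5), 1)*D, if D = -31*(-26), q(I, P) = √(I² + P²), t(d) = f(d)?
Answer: 403*√545/2 ≈ 4704.1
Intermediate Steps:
f(X) = -6 - 5/(4*X) (f(X) = -6 + ((0 - 5)/(X + X))/2 = -6 + (-5*1/(2*X))/2 = -6 + (-5/(2*X))/2 = -6 - 5/(4*X))
t(d) = -6 - 5/(4*d)
D = 806
q(t(-5), 1)*D = √((-6 - 5/4/(-5))² + 1²)*806 = √((-6 - 5/4*(-⅕))² + 1)*806 = √((-6 + ¼)² + 1)*806 = √((-23/4)² + 1)*806 = √(529/16 + 1)*806 = √(545/16)*806 = (√545/4)*806 = 403*√545/2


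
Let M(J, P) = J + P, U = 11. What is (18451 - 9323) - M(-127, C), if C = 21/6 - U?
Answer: 18525/2 ≈ 9262.5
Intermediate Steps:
C = -15/2 (C = 21/6 - 1*11 = 21*(⅙) - 11 = 7/2 - 11 = -15/2 ≈ -7.5000)
(18451 - 9323) - M(-127, C) = (18451 - 9323) - (-127 - 15/2) = 9128 - 1*(-269/2) = 9128 + 269/2 = 18525/2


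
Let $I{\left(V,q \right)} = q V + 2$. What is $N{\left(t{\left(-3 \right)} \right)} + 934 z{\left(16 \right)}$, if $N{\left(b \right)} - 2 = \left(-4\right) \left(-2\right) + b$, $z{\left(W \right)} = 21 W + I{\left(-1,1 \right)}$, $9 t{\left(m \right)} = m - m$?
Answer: $314768$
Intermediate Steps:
$I{\left(V,q \right)} = 2 + V q$ ($I{\left(V,q \right)} = V q + 2 = 2 + V q$)
$t{\left(m \right)} = 0$ ($t{\left(m \right)} = \frac{m - m}{9} = \frac{1}{9} \cdot 0 = 0$)
$z{\left(W \right)} = 1 + 21 W$ ($z{\left(W \right)} = 21 W + \left(2 - 1\right) = 21 W + 1 = 1 + 21 W$)
$N{\left(b \right)} = 10 + b$ ($N{\left(b \right)} = 2 + \left(\left(-4\right) \left(-2\right) + b\right) = 2 + \left(8 + b\right) = 10 + b$)
$N{\left(t{\left(-3 \right)} \right)} + 934 z{\left(16 \right)} = \left(10 + 0\right) + 934 \left(1 + 21 \cdot 16\right) = 10 + 934 \left(1 + 336\right) = 10 + 934 \cdot 337 = 10 + 314758 = 314768$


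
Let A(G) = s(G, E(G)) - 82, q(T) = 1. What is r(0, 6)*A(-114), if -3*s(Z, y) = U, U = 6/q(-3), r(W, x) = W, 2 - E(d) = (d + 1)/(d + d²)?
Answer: 0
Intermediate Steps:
E(d) = 2 - (1 + d)/(d + d²) (E(d) = 2 - (d + 1)/(d + d²) = 2 - (1 + d)/(d + d²))
U = 6 (U = 6/1 = 6*1 = 6)
s(Z, y) = -2 (s(Z, y) = -⅓*6 = -2)
A(G) = -84 (A(G) = -2 - 82 = -84)
r(0, 6)*A(-114) = 0*(-84) = 0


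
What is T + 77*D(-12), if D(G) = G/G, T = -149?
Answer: -72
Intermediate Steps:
D(G) = 1
T + 77*D(-12) = -149 + 77*1 = -149 + 77 = -72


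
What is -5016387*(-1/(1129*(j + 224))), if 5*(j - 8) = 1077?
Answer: 25081935/2525573 ≈ 9.9312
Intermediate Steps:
j = 1117/5 (j = 8 + (⅕)*1077 = 8 + 1077/5 = 1117/5 ≈ 223.40)
-5016387*(-1/(1129*(j + 224))) = -5016387*(-1/(1129*(1117/5 + 224))) = -5016387/((-1129*2237/5)) = -5016387/(-2525573/5) = -5016387*(-5/2525573) = 25081935/2525573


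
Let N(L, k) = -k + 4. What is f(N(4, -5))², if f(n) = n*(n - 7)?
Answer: 324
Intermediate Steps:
N(L, k) = 4 - k
f(n) = n*(-7 + n)
f(N(4, -5))² = ((4 - 1*(-5))*(-7 + (4 - 1*(-5))))² = ((4 + 5)*(-7 + (4 + 5)))² = (9*(-7 + 9))² = (9*2)² = 18² = 324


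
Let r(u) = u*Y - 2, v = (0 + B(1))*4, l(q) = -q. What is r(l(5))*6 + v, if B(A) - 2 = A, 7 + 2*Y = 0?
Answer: 105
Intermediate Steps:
Y = -7/2 (Y = -7/2 + (½)*0 = -7/2 + 0 = -7/2 ≈ -3.5000)
B(A) = 2 + A
v = 12 (v = (0 + (2 + 1))*4 = (0 + 3)*4 = 3*4 = 12)
r(u) = -2 - 7*u/2 (r(u) = u*(-7/2) - 2 = -7*u/2 - 2 = -2 - 7*u/2)
r(l(5))*6 + v = (-2 - (-7)*5/2)*6 + 12 = (-2 - 7/2*(-5))*6 + 12 = (-2 + 35/2)*6 + 12 = (31/2)*6 + 12 = 93 + 12 = 105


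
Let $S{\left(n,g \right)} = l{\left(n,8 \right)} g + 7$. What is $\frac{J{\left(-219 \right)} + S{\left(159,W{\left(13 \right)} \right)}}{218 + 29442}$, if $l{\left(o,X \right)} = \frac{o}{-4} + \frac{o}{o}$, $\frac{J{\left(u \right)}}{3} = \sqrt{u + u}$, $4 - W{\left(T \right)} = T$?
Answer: $\frac{1423}{118640} + \frac{3 i \sqrt{438}}{29660} \approx 0.011994 + 0.0021168 i$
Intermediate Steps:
$W{\left(T \right)} = 4 - T$
$J{\left(u \right)} = 3 \sqrt{2} \sqrt{u}$ ($J{\left(u \right)} = 3 \sqrt{u + u} = 3 \sqrt{2 u} = 3 \sqrt{2} \sqrt{u}$)
$l{\left(o,X \right)} = 1 - \frac{o}{4}$ ($l{\left(o,X \right)} = o \left(- \frac{1}{4}\right) + 1 = - \frac{o}{4} + 1 = 1 - \frac{o}{4}$)
$S{\left(n,g \right)} = 7 + g \left(1 - \frac{n}{4}\right)$ ($S{\left(n,g \right)} = \left(1 - \frac{n}{4}\right) g + 7 = g \left(1 - \frac{n}{4}\right) + 7 = 7 + g \left(1 - \frac{n}{4}\right)$)
$\frac{J{\left(-219 \right)} + S{\left(159,W{\left(13 \right)} \right)}}{218 + 29442} = \frac{3 \sqrt{2} \sqrt{-219} - \left(-7 + \frac{\left(4 - 13\right) \left(-4 + 159\right)}{4}\right)}{218 + 29442} = \frac{3 \sqrt{2} i \sqrt{219} - \left(-7 + \frac{1}{4} \left(4 - 13\right) 155\right)}{29660} = \left(3 i \sqrt{438} - \left(-7 - \frac{1395}{4}\right)\right) \frac{1}{29660} = \left(3 i \sqrt{438} + \left(7 + \frac{1395}{4}\right)\right) \frac{1}{29660} = \left(3 i \sqrt{438} + \frac{1423}{4}\right) \frac{1}{29660} = \left(\frac{1423}{4} + 3 i \sqrt{438}\right) \frac{1}{29660} = \frac{1423}{118640} + \frac{3 i \sqrt{438}}{29660}$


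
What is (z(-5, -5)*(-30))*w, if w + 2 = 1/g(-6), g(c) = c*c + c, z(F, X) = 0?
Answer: 0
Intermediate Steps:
g(c) = c + c² (g(c) = c² + c = c + c²)
w = -59/30 (w = -2 + 1/(-6*(1 - 6)) = -2 + 1/(-6*(-5)) = -2 + 1/30 = -59/30 ≈ -1.9667)
(z(-5, -5)*(-30))*w = (0*(-30))*(-59/30) = 0*(-59/30) = 0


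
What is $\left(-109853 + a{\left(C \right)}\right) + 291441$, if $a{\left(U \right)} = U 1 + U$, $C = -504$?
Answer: $180580$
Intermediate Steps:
$a{\left(U \right)} = 2 U$ ($a{\left(U \right)} = U + U = 2 U$)
$\left(-109853 + a{\left(C \right)}\right) + 291441 = \left(-109853 + 2 \left(-504\right)\right) + 291441 = \left(-109853 - 1008\right) + 291441 = -110861 + 291441 = 180580$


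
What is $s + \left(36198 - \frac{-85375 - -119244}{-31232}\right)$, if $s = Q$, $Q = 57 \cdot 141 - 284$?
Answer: $\frac{1372711501}{31232} \approx 43952.0$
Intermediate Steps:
$Q = 7753$ ($Q = 8037 - 284 = 7753$)
$s = 7753$
$s + \left(36198 - \frac{-85375 - -119244}{-31232}\right) = 7753 + \left(36198 - \frac{-85375 - -119244}{-31232}\right) = 7753 + \left(36198 - \left(-85375 + 119244\right) \left(- \frac{1}{31232}\right)\right) = 7753 + \left(36198 - 33869 \left(- \frac{1}{31232}\right)\right) = 7753 + \left(36198 - - \frac{33869}{31232}\right) = 7753 + \left(36198 + \frac{33869}{31232}\right) = 7753 + \frac{1130569805}{31232} = \frac{1372711501}{31232}$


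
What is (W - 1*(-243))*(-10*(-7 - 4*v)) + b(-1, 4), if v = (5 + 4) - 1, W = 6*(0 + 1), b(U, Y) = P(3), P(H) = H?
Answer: 97113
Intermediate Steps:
b(U, Y) = 3
W = 6 (W = 6*1 = 6)
v = 8 (v = 9 - 1 = 8)
(W - 1*(-243))*(-10*(-7 - 4*v)) + b(-1, 4) = (6 - 1*(-243))*(-10*(-7 - 4*8)) + 3 = (6 + 243)*(-10*(-7 - 32)) + 3 = 249*(-10*(-39)) + 3 = 249*390 + 3 = 97110 + 3 = 97113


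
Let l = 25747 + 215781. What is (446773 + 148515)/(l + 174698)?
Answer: 297644/208113 ≈ 1.4302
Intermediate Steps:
l = 241528
(446773 + 148515)/(l + 174698) = (446773 + 148515)/(241528 + 174698) = 595288/416226 = 595288*(1/416226) = 297644/208113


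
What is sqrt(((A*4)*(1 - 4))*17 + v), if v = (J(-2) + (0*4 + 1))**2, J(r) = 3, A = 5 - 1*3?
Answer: 14*I*sqrt(2) ≈ 19.799*I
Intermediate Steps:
A = 2 (A = 5 - 3 = 2)
v = 16 (v = (3 + (0*4 + 1))**2 = (3 + (0 + 1))**2 = (3 + 1)**2 = 4**2 = 16)
sqrt(((A*4)*(1 - 4))*17 + v) = sqrt(((2*4)*(1 - 4))*17 + 16) = sqrt((8*(-3))*17 + 16) = sqrt(-24*17 + 16) = sqrt(-408 + 16) = sqrt(-392) = 14*I*sqrt(2)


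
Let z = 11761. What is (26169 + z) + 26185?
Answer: 64115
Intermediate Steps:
(26169 + z) + 26185 = (26169 + 11761) + 26185 = 37930 + 26185 = 64115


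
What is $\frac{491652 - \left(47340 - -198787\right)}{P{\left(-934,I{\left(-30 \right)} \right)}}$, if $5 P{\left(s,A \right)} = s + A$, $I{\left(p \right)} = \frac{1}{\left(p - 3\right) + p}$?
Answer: $- \frac{77340375}{58843} \approx -1314.4$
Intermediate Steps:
$I{\left(p \right)} = \frac{1}{-3 + 2 p}$ ($I{\left(p \right)} = \frac{1}{\left(p - 3\right) + p} = \frac{1}{\left(-3 + p\right) + p} = \frac{1}{-3 + 2 p}$)
$P{\left(s,A \right)} = \frac{A}{5} + \frac{s}{5}$ ($P{\left(s,A \right)} = \frac{s + A}{5} = \frac{A + s}{5} = \frac{A}{5} + \frac{s}{5}$)
$\frac{491652 - \left(47340 - -198787\right)}{P{\left(-934,I{\left(-30 \right)} \right)}} = \frac{491652 - \left(47340 - -198787\right)}{\frac{1}{5 \left(-3 + 2 \left(-30\right)\right)} + \frac{1}{5} \left(-934\right)} = \frac{491652 - \left(47340 + 198787\right)}{\frac{1}{5 \left(-3 - 60\right)} - \frac{934}{5}} = \frac{491652 - 246127}{\frac{1}{5 \left(-63\right)} - \frac{934}{5}} = \frac{491652 - 246127}{\frac{1}{5} \left(- \frac{1}{63}\right) - \frac{934}{5}} = \frac{245525}{- \frac{1}{315} - \frac{934}{5}} = \frac{245525}{- \frac{58843}{315}} = 245525 \left(- \frac{315}{58843}\right) = - \frac{77340375}{58843}$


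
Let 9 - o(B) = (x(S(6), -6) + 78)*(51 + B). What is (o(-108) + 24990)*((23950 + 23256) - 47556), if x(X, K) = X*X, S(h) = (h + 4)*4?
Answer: -42225750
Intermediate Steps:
S(h) = 16 + 4*h (S(h) = (4 + h)*4 = 16 + 4*h)
x(X, K) = X²
o(B) = -85569 - 1678*B (o(B) = 9 - ((16 + 4*6)² + 78)*(51 + B) = 9 - ((16 + 24)² + 78)*(51 + B) = 9 - (40² + 78)*(51 + B) = 9 - (1600 + 78)*(51 + B) = 9 - 1678*(51 + B) = 9 - (85578 + 1678*B) = 9 + (-85578 - 1678*B) = -85569 - 1678*B)
(o(-108) + 24990)*((23950 + 23256) - 47556) = ((-85569 - 1678*(-108)) + 24990)*((23950 + 23256) - 47556) = ((-85569 + 181224) + 24990)*(47206 - 47556) = (95655 + 24990)*(-350) = 120645*(-350) = -42225750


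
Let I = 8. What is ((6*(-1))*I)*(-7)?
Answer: 336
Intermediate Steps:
((6*(-1))*I)*(-7) = ((6*(-1))*8)*(-7) = -6*8*(-7) = -48*(-7) = 336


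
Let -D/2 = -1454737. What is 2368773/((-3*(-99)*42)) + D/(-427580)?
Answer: 1233014117/6734385 ≈ 183.09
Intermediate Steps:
D = 2909474 (D = -2*(-1454737) = 2909474)
2368773/((-3*(-99)*42)) + D/(-427580) = 2368773/((-3*(-99)*42)) + 2909474/(-427580) = 2368773/((297*42)) + 2909474*(-1/427580) = 2368773/12474 - 1454737/213790 = 2368773*(1/12474) - 1454737/213790 = 23927/126 - 1454737/213790 = 1233014117/6734385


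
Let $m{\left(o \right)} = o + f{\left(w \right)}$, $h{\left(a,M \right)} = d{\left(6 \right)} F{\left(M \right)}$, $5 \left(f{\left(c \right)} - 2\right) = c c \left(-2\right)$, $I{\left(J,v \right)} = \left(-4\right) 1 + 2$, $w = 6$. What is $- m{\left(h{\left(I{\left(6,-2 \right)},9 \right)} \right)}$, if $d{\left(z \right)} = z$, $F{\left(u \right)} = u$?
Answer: $- \frac{208}{5} \approx -41.6$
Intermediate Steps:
$I{\left(J,v \right)} = -2$ ($I{\left(J,v \right)} = -4 + 2 = -2$)
$f{\left(c \right)} = 2 - \frac{2 c^{2}}{5}$ ($f{\left(c \right)} = 2 + \frac{c c \left(-2\right)}{5} = 2 + \frac{c^{2} \left(-2\right)}{5} = 2 + \frac{\left(-2\right) c^{2}}{5} = 2 - \frac{2 c^{2}}{5}$)
$h{\left(a,M \right)} = 6 M$
$m{\left(o \right)} = - \frac{62}{5} + o$ ($m{\left(o \right)} = o + \left(2 - \frac{2 \cdot 6^{2}}{5}\right) = o + \left(2 - \frac{72}{5}\right) = o - \frac{62}{5} = - \frac{62}{5} + o$)
$- m{\left(h{\left(I{\left(6,-2 \right)},9 \right)} \right)} = - (- \frac{62}{5} + 6 \cdot 9) = - (- \frac{62}{5} + 54) = \left(-1\right) \frac{208}{5} = - \frac{208}{5}$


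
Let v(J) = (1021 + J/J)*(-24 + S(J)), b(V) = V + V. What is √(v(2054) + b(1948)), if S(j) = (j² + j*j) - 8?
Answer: 2*√2155858874 ≈ 92863.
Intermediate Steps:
b(V) = 2*V
S(j) = -8 + 2*j² (S(j) = (j² + j²) - 8 = 2*j² - 8 = -8 + 2*j²)
v(J) = -32704 + 2044*J² (v(J) = (1021 + J/J)*(-24 + (-8 + 2*J²)) = (1021 + 1)*(-32 + 2*J²) = 1022*(-32 + 2*J²) = -32704 + 2044*J²)
√(v(2054) + b(1948)) = √((-32704 + 2044*2054²) + 2*1948) = √((-32704 + 2044*4218916) + 3896) = √((-32704 + 8623464304) + 3896) = √(8623431600 + 3896) = √8623435496 = 2*√2155858874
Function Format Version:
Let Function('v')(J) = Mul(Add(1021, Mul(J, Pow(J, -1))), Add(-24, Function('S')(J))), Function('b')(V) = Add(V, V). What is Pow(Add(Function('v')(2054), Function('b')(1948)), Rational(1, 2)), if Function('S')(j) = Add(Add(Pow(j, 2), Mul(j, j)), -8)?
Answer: Mul(2, Pow(2155858874, Rational(1, 2))) ≈ 92863.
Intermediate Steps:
Function('b')(V) = Mul(2, V)
Function('S')(j) = Add(-8, Mul(2, Pow(j, 2))) (Function('S')(j) = Add(Add(Pow(j, 2), Pow(j, 2)), -8) = Add(Mul(2, Pow(j, 2)), -8) = Add(-8, Mul(2, Pow(j, 2))))
Function('v')(J) = Add(-32704, Mul(2044, Pow(J, 2))) (Function('v')(J) = Mul(Add(1021, Mul(J, Pow(J, -1))), Add(-24, Add(-8, Mul(2, Pow(J, 2))))) = Mul(Add(1021, 1), Add(-32, Mul(2, Pow(J, 2)))) = Mul(1022, Add(-32, Mul(2, Pow(J, 2)))) = Add(-32704, Mul(2044, Pow(J, 2))))
Pow(Add(Function('v')(2054), Function('b')(1948)), Rational(1, 2)) = Pow(Add(Add(-32704, Mul(2044, Pow(2054, 2))), Mul(2, 1948)), Rational(1, 2)) = Pow(Add(Add(-32704, Mul(2044, 4218916)), 3896), Rational(1, 2)) = Pow(Add(Add(-32704, 8623464304), 3896), Rational(1, 2)) = Pow(Add(8623431600, 3896), Rational(1, 2)) = Pow(8623435496, Rational(1, 2)) = Mul(2, Pow(2155858874, Rational(1, 2)))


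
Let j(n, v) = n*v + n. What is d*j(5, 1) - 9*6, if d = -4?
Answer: -94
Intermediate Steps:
j(n, v) = n + n*v
d*j(5, 1) - 9*6 = -20*(1 + 1) - 9*6 = -20*2 - 54 = -4*10 - 54 = -40 - 54 = -94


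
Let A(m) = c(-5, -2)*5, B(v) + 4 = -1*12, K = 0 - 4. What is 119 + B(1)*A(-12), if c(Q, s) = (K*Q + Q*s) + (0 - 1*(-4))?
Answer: -2601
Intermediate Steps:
K = -4
c(Q, s) = 4 - 4*Q + Q*s (c(Q, s) = (-4*Q + Q*s) + (0 - 1*(-4)) = (-4*Q + Q*s) + (0 + 4) = (-4*Q + Q*s) + 4 = 4 - 4*Q + Q*s)
B(v) = -16 (B(v) = -4 - 1*12 = -4 - 12 = -16)
A(m) = 170 (A(m) = (4 - 4*(-5) - 5*(-2))*5 = (4 + 20 + 10)*5 = 34*5 = 170)
119 + B(1)*A(-12) = 119 - 16*170 = 119 - 2720 = -2601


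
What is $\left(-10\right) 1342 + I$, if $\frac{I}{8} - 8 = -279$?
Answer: $-15588$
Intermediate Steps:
$I = -2168$ ($I = 64 + 8 \left(-279\right) = 64 - 2232 = -2168$)
$\left(-10\right) 1342 + I = \left(-10\right) 1342 - 2168 = -13420 - 2168 = -15588$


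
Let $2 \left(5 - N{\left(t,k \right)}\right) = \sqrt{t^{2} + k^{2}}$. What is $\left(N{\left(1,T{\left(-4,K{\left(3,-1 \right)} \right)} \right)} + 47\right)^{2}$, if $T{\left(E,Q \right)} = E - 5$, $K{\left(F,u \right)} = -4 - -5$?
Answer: $\frac{\left(104 - \sqrt{82}\right)^{2}}{4} \approx 2253.6$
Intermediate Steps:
$K{\left(F,u \right)} = 1$ ($K{\left(F,u \right)} = -4 + 5 = 1$)
$T{\left(E,Q \right)} = -5 + E$
$N{\left(t,k \right)} = 5 - \frac{\sqrt{k^{2} + t^{2}}}{2}$ ($N{\left(t,k \right)} = 5 - \frac{\sqrt{t^{2} + k^{2}}}{2} = 5 - \frac{\sqrt{k^{2} + t^{2}}}{2}$)
$\left(N{\left(1,T{\left(-4,K{\left(3,-1 \right)} \right)} \right)} + 47\right)^{2} = \left(\left(5 - \frac{\sqrt{\left(-5 - 4\right)^{2} + 1^{2}}}{2}\right) + 47\right)^{2} = \left(\left(5 - \frac{\sqrt{\left(-9\right)^{2} + 1}}{2}\right) + 47\right)^{2} = \left(\left(5 - \frac{\sqrt{81 + 1}}{2}\right) + 47\right)^{2} = \left(\left(5 - \frac{\sqrt{82}}{2}\right) + 47\right)^{2} = \left(52 - \frac{\sqrt{82}}{2}\right)^{2}$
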